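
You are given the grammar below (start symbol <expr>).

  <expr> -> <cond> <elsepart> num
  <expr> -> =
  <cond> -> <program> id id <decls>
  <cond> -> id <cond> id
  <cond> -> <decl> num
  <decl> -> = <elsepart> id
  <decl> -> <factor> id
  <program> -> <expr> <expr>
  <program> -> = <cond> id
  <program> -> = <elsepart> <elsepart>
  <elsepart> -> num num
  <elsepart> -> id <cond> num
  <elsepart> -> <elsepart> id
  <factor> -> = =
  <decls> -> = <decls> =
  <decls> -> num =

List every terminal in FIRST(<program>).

From <program> -> <expr> <expr>: add FIRST(<expr>) = { =, id }.
<program> -> = <cond> id contributes {=}.
<program> -> = <elsepart> <elsepart> contributes {=}.
Union: FIRST(<program>) = { =, id }.

{ =, id }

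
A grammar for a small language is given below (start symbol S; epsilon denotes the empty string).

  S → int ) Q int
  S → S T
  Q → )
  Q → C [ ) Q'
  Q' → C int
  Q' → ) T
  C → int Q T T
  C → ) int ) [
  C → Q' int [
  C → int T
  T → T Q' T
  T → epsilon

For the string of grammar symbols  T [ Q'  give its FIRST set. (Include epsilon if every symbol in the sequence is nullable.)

{ ), [, int }

Add FIRST(T)\{epsilon} = { ), int }; T is nullable, continue.
[ is a terminal; add {[} and stop.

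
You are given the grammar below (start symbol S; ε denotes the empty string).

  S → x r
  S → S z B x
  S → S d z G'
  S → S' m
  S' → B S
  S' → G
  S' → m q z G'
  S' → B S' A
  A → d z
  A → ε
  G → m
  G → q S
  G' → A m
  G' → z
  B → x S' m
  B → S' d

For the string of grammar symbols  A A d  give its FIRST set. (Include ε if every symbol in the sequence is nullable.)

{ d }

Add FIRST(A)\{ε} = { d }; A is nullable, continue.
Add FIRST(A)\{ε} = { d }; A is nullable, continue.
d is a terminal; add {d} and stop.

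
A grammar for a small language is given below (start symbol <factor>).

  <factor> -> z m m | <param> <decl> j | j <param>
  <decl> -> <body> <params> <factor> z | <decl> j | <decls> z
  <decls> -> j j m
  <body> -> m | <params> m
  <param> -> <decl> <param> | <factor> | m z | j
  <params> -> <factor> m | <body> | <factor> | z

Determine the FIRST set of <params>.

{ j, m, z }

From <params> -> <factor> m: add FIRST(<factor>) = { j, m, z }.
From <params> -> <body>: add FIRST(<body>) = { j, m, z }.
From <params> -> <factor>: add FIRST(<factor>) = { j, m, z }.
<params> -> z contributes {z}.
Union: FIRST(<params>) = { j, m, z }.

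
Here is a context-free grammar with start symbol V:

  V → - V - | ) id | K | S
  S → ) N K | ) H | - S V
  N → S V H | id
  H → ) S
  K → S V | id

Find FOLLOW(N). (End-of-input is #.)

{ ), -, id }

In S → ) N K: add FIRST(K) = { ), -, id }.
Union: FOLLOW(N) = { ), -, id }.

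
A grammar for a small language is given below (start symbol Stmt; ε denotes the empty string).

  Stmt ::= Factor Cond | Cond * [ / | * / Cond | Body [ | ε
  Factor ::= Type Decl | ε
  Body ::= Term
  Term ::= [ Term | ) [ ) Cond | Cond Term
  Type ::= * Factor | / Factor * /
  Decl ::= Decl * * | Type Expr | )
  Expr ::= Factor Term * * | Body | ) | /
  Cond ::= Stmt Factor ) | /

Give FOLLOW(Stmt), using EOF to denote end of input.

{ EOF, ), *, / }

Stmt is the start symbol, so EOF ∈ FOLLOW(Stmt).
In Cond ::= Stmt Factor ): add FIRST(Factor )) = { ), *, / }.
Union: FOLLOW(Stmt) = { EOF, ), *, / }.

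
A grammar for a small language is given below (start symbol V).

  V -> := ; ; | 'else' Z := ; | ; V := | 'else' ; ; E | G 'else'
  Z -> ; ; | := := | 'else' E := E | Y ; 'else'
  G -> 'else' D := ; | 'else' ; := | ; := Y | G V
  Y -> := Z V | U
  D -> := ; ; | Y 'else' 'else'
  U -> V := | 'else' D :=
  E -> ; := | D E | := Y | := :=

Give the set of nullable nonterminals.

{ } (none)

No nonterminal has an empty production or an RHS whose symbols are all nullable.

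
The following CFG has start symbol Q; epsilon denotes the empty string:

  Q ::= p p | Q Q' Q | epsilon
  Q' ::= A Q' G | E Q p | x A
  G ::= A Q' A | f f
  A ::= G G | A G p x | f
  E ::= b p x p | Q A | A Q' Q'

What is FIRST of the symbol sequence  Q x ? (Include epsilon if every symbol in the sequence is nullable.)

{ b, f, p, x }

Add FIRST(Q)\{epsilon} = { b, f, p, x }; Q is nullable, continue.
x is a terminal; add {x} and stop.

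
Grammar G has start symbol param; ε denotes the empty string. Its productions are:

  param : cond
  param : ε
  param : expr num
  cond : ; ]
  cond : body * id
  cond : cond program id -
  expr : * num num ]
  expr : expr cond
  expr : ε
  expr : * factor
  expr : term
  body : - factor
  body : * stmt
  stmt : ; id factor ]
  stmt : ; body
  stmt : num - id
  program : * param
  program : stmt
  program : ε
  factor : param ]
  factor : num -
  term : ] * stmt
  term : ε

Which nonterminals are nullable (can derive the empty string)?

Directly nullable (have an ε-production): param, expr, program, term.
No other nonterminal has a production whose RHS symbols are all nullable.

{ expr, param, program, term }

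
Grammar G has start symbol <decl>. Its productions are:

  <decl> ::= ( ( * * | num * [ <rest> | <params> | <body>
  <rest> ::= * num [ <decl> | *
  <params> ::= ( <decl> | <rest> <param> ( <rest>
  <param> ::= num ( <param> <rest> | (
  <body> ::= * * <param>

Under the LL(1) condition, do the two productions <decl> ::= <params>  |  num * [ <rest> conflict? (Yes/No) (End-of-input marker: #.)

No

FIRST(<params>) = { (, * } and FIRST(num * [ <rest>) = { num }.
The FIRST sets are disjoint and neither alternative is nullable — no conflict.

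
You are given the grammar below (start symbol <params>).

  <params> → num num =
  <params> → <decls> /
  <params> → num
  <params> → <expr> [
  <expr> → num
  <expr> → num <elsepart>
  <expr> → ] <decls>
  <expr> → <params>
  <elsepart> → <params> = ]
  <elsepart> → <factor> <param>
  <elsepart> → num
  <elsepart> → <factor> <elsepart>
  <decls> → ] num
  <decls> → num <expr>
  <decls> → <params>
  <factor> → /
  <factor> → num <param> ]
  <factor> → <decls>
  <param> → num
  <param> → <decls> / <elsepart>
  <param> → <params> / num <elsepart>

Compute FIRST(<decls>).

<decls> → ] num contributes {]}.
<decls> → num <expr> contributes {num}.
From <decls> → <params>: add FIRST(<params>) = { ], num }.
Union: FIRST(<decls>) = { ], num }.

{ ], num }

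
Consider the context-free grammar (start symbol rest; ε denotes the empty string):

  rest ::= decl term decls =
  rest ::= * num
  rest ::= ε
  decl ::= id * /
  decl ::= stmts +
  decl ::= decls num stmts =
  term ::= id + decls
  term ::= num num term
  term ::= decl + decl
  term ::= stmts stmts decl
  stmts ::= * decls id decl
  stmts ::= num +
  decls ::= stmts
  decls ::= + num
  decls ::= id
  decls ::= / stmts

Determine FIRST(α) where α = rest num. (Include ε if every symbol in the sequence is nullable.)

Add FIRST(rest)\{ε} = { *, +, /, id, num }; rest is nullable, continue.
num is a terminal; add {num} and stop.

{ *, +, /, id, num }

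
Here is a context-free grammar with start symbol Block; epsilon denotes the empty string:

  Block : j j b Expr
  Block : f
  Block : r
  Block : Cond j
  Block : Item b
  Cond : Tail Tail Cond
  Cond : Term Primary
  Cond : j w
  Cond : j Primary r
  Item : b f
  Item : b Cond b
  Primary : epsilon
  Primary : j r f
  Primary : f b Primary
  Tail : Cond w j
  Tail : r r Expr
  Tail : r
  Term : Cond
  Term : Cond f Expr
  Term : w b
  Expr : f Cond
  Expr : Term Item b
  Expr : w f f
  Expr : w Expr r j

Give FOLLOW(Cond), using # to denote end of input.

In Block : Cond j: add FIRST(j) = { j }.
In Cond : Tail Tail Cond: Cond is at the end, add FOLLOW(Cond) = { #, b, f, j, r, w }.
In Item : b Cond b: add FIRST(b) = { b }.
In Tail : Cond w j: add FIRST(w j) = { w }.
In Term : Cond: Cond is at the end, add FOLLOW(Term) = { #, b, f, j, r, w }.
In Term : Cond f Expr: add FIRST(f Expr) = { f }.
In Expr : f Cond: Cond is at the end, add FOLLOW(Expr) = { #, b, f, j, r, w }.
Union: FOLLOW(Cond) = { #, b, f, j, r, w }.

{ #, b, f, j, r, w }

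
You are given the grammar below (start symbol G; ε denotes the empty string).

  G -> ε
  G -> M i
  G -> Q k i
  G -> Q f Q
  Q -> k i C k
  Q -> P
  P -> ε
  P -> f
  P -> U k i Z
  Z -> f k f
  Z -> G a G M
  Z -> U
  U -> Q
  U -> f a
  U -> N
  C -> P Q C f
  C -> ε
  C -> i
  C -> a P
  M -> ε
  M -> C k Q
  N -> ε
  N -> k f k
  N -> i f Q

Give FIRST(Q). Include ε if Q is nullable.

{ f, i, k, ε }

Q -> k i C k contributes {k}.
From Q -> P: add FIRST(P) = { f, i, k, ε } (including ε since P is nullable).
Union: FIRST(Q) = { f, i, k, ε }.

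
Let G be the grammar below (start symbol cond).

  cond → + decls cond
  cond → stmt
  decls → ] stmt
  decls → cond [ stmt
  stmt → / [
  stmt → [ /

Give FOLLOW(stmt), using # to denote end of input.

In cond → stmt: stmt is at the end, add FOLLOW(cond) = { #, [ }.
In decls → ] stmt: stmt is at the end, add FOLLOW(decls) = { +, /, [ }.
In decls → cond [ stmt: stmt is at the end, add FOLLOW(decls) = { +, /, [ }.
Union: FOLLOW(stmt) = { #, +, /, [ }.

{ #, +, /, [ }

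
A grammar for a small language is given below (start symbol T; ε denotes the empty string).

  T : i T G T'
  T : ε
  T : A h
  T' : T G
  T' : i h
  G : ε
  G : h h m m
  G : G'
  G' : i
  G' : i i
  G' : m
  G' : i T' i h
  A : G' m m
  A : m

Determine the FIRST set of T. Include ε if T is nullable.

{ i, m, ε }

T : i T G T' contributes {i}.
T : ε contributes ε.
From T : A h: add FIRST(A) = { i, m }.
Union: FIRST(T) = { i, m, ε }.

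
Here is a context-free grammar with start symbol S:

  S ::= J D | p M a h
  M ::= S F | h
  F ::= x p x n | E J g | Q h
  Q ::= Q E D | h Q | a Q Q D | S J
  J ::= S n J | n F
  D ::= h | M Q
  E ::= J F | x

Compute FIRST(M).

From M ::= S F: add FIRST(S) = { n, p }.
M ::= h contributes {h}.
Union: FIRST(M) = { h, n, p }.

{ h, n, p }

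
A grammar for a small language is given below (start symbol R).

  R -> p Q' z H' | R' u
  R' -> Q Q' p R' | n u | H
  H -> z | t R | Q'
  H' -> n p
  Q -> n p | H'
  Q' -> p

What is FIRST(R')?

{ n, p, t, z }

From R' -> Q Q' p R': add FIRST(Q) = { n }.
R' -> n u contributes {n}.
From R' -> H: add FIRST(H) = { p, t, z }.
Union: FIRST(R') = { n, p, t, z }.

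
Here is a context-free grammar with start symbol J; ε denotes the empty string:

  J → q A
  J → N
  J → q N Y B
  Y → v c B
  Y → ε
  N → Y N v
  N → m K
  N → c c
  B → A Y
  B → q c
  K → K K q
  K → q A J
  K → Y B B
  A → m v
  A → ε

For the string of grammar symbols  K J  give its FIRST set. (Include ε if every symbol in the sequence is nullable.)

Add FIRST(K)\{ε} = { m, q, v }; K is nullable, continue.
Add FIRST(J) = { c, m, q, v }; J is not nullable, stop.

{ c, m, q, v }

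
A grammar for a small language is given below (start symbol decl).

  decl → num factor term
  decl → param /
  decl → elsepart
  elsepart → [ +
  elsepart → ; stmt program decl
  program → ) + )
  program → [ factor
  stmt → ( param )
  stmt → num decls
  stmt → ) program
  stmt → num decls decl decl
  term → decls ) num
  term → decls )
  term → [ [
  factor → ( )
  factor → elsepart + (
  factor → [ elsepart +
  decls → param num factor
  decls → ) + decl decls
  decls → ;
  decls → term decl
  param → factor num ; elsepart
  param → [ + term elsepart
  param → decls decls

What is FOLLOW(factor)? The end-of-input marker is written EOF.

In decl → num factor term: add FIRST(term) = { (, ), ;, [ }.
In program → [ factor: factor is at the end, add FOLLOW(program) = { (, ), ;, [, num }.
In decls → param num factor: factor is at the end, add FOLLOW(decls) = { (, ), /, ;, [, num }.
In param → factor num ; elsepart: add FIRST(num ; elsepart) = { num }.
Union: FOLLOW(factor) = { (, ), /, ;, [, num }.

{ (, ), /, ;, [, num }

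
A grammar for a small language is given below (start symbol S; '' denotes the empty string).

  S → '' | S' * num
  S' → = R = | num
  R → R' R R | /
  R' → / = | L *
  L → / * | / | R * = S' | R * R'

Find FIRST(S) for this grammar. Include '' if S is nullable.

{ =, num, '' }

S → '' contributes ''.
From S → S' * num: add FIRST(S') = { =, num }.
Union: FIRST(S) = { =, num, '' }.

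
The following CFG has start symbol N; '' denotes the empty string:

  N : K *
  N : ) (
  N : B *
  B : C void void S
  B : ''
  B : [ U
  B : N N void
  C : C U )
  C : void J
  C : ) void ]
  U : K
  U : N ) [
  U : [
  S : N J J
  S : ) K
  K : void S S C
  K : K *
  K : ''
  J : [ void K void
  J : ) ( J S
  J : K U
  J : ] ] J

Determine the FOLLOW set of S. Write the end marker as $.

{ ), *, [, ], void }

In B : C void void S: S is at the end, add FOLLOW(B) = { * }.
In K : void S S C: add FIRST(S C) = { ), *, [, void }.
In K : void S S C: add FIRST(C) = { ), void }.
In J : ) ( J S: S is at the end, add FOLLOW(J) = { ), *, [, ], void }.
Union: FOLLOW(S) = { ), *, [, ], void }.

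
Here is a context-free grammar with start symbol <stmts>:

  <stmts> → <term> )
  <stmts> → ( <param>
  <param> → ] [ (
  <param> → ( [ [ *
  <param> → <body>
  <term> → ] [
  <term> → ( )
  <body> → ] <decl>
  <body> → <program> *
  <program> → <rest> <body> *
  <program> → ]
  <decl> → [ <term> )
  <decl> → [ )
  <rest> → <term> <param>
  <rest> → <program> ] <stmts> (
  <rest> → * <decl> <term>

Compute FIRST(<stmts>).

{ (, ] }

From <stmts> → <term> ): add FIRST(<term>) = { (, ] }.
<stmts> → ( <param> contributes {(}.
Union: FIRST(<stmts>) = { (, ] }.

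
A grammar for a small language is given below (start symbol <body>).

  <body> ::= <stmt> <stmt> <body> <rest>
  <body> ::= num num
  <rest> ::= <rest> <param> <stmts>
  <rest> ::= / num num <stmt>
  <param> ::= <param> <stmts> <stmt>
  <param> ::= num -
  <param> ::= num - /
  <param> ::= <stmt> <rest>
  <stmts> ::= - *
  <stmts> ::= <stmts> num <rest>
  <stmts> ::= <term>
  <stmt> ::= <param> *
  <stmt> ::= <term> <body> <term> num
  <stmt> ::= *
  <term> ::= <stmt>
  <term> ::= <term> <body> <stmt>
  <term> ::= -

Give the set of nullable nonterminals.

No nonterminal has an empty production or an RHS whose symbols are all nullable.

{ } (none)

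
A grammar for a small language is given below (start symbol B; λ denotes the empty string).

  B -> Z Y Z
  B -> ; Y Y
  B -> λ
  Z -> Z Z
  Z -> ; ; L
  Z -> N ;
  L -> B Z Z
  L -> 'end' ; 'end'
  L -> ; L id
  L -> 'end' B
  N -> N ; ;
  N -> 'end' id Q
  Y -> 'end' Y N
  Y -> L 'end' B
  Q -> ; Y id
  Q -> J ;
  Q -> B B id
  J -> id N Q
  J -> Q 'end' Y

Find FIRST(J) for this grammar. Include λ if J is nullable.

J -> id N Q contributes {id}.
From J -> Q 'end' Y: add FIRST(Q) = { 'end', ;, id }.
Union: FIRST(J) = { 'end', ;, id }.

{ 'end', ;, id }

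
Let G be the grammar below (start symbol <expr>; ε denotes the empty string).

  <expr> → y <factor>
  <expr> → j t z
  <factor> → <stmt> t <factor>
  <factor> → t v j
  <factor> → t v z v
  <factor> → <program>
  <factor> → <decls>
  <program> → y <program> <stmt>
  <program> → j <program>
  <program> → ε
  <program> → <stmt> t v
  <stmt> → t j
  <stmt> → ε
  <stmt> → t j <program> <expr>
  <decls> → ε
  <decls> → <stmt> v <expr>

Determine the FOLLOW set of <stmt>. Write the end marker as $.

{ $, j, t, v, y }

In <factor> → <stmt> t <factor>: add FIRST(t <factor>) = { t }.
In <program> → y <program> <stmt>: <stmt> is at the end, add FOLLOW(<program>) = { $, j, t, v, y }.
In <program> → <stmt> t v: add FIRST(t v) = { t }.
In <decls> → <stmt> v <expr>: add FIRST(v <expr>) = { v }.
Union: FOLLOW(<stmt>) = { $, j, t, v, y }.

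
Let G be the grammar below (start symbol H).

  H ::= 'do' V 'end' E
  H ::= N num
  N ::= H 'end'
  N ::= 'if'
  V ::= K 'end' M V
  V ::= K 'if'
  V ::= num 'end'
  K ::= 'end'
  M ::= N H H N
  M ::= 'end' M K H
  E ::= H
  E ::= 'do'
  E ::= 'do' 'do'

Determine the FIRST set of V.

From V ::= K 'end' M V: add FIRST(K) = { 'end' }.
From V ::= K 'if': add FIRST(K) = { 'end' }.
V ::= num 'end' contributes {num}.
Union: FIRST(V) = { 'end', num }.

{ 'end', num }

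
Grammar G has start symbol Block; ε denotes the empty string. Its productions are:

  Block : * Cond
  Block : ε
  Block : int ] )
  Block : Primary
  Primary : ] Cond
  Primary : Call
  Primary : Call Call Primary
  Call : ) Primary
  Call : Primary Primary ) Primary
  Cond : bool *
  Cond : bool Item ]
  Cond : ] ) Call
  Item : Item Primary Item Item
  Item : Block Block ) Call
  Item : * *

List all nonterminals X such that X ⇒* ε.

{ Block }

Directly nullable (have an ε-production): Block.
No other nonterminal has a production whose RHS symbols are all nullable.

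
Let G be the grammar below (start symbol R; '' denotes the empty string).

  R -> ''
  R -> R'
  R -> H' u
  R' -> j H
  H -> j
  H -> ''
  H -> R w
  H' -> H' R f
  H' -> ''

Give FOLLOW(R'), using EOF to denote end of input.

In R -> R': R' is at the end, add FOLLOW(R) = { EOF, f, w }.
Union: FOLLOW(R') = { EOF, f, w }.

{ EOF, f, w }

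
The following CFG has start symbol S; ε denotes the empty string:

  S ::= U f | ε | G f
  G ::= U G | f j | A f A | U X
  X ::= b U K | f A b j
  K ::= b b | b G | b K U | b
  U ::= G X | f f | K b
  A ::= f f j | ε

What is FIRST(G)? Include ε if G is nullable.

{ b, f }

From G ::= U G: add FIRST(U) = { b, f }.
G ::= f j contributes {f}.
From G ::= A f A: A nullable, take FIRST(A) ∪ {f} = { f }.
From G ::= U X: add FIRST(U) = { b, f }.
Union: FIRST(G) = { b, f }.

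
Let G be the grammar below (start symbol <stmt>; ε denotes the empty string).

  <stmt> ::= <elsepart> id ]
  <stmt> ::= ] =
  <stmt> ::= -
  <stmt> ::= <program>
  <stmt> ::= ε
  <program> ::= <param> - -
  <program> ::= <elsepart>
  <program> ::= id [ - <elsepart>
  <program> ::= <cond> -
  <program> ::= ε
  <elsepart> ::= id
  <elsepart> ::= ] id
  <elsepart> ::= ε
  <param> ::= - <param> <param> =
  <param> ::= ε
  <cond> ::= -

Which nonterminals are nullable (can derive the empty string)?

{ <elsepart>, <param>, <program>, <stmt> }

Directly nullable (have an ε-production): <stmt>, <program>, <elsepart>, <param>.
No other nonterminal has a production whose RHS symbols are all nullable.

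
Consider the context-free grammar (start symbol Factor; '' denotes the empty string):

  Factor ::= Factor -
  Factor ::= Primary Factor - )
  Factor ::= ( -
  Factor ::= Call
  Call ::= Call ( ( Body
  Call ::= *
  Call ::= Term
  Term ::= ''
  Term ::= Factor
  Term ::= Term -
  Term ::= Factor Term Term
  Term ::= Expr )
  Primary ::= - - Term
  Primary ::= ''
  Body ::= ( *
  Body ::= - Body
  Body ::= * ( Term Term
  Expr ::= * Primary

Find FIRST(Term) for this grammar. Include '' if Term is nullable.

{ (, *, -, '' }

Term ::= '' contributes ''.
From Term ::= Factor: add FIRST(Factor) = { (, *, -, '' } (including '' since Factor is nullable).
From Term ::= Term -: Term nullable, take FIRST(Term) ∪ {-} = { (, *, - }.
From Term ::= Factor Term Term: Factor, Term, Term nullable, take FIRST(Factor) ∪ FIRST(Term) ∪ FIRST(Term) = { (, *, - }; also '' since the whole RHS is nullable.
From Term ::= Expr ): add FIRST(Expr) = { * }.
Union: FIRST(Term) = { (, *, -, '' }.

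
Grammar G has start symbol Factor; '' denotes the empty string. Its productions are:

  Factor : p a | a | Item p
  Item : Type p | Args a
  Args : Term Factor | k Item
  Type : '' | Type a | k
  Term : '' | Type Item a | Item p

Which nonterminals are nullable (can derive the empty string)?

Directly nullable (have an ''-production): Type, Term.
No other nonterminal has a production whose RHS symbols are all nullable.

{ Term, Type }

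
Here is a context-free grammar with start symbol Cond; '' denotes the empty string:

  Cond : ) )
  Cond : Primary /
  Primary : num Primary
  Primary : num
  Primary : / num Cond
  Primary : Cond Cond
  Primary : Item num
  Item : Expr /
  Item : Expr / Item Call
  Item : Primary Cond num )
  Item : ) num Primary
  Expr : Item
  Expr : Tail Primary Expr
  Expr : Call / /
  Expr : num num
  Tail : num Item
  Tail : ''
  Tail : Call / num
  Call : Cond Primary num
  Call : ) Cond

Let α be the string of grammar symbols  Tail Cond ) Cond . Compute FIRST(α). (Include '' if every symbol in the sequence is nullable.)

Add FIRST(Tail)\{''} = { ), /, num }; Tail is nullable, continue.
Add FIRST(Cond) = { ), /, num }; Cond is not nullable, stop.

{ ), /, num }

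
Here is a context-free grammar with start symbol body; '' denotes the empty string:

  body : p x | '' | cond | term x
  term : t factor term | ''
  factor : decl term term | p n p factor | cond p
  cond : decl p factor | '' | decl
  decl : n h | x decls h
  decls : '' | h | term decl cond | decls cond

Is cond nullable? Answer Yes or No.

Yes

cond has an ''-production, so cond ⇒ ''.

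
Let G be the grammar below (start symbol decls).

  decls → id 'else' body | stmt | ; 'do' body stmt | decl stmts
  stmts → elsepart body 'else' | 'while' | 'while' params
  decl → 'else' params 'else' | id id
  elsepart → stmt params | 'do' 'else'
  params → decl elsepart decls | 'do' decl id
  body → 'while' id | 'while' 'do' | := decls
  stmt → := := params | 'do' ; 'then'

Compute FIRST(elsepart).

From elsepart → stmt params: add FIRST(stmt) = { 'do', := }.
elsepart → 'do' 'else' contributes {'do'}.
Union: FIRST(elsepart) = { 'do', := }.

{ 'do', := }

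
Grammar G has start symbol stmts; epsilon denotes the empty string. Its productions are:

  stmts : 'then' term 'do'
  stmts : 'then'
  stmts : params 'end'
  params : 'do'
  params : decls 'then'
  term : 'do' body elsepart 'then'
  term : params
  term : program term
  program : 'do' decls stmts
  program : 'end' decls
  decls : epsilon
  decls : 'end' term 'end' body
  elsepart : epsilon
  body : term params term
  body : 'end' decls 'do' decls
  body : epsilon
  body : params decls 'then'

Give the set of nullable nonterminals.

Directly nullable (have an epsilon-production): decls, elsepart, body.
No other nonterminal has a production whose RHS symbols are all nullable.

{ body, decls, elsepart }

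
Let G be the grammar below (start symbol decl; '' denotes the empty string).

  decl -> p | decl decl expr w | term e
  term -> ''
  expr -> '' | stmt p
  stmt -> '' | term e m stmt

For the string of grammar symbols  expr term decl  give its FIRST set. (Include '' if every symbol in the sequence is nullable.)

{ e, p }

Add FIRST(expr)\{''} = { e, p }; expr is nullable, continue.
Add FIRST(term)\{''} = {  }; term is nullable, continue.
Add FIRST(decl) = { e, p }; decl is not nullable, stop.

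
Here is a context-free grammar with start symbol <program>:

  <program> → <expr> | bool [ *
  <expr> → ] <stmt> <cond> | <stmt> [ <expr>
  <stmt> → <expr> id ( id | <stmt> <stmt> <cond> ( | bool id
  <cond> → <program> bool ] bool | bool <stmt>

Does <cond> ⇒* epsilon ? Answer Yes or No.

No

No nonterminal in this grammar is nullable.
No production of <cond> has an RHS whose symbols are all nullable, so <cond> is not nullable.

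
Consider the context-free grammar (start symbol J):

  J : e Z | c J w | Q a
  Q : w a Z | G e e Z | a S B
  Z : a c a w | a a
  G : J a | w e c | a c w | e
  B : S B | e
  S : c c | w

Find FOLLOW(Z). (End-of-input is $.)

In J : e Z: Z is at the end, add FOLLOW(J) = { $, a, w }.
In Q : w a Z: Z is at the end, add FOLLOW(Q) = { a }.
In Q : G e e Z: Z is at the end, add FOLLOW(Q) = { a }.
Union: FOLLOW(Z) = { $, a, w }.

{ $, a, w }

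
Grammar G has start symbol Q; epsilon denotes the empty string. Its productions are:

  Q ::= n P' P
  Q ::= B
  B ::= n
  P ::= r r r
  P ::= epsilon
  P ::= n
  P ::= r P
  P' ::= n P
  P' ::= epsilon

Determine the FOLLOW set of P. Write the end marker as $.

In Q ::= n P' P: P is at the end, add FOLLOW(Q) = { $ }.
In P ::= r P: P is at the end, add FOLLOW(P) = { $, n, r }.
In P' ::= n P: P is at the end, add FOLLOW(P') = { $, n, r }.
Union: FOLLOW(P) = { $, n, r }.

{ $, n, r }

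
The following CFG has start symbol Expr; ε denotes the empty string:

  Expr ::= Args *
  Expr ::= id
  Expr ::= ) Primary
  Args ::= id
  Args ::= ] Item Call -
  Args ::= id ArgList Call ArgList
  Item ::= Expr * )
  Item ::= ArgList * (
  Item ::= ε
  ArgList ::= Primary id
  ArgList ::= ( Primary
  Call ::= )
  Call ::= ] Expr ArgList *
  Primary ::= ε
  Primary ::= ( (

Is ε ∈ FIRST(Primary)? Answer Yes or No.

Yes

Primary has an ε-production, so Primary ⇒ ε.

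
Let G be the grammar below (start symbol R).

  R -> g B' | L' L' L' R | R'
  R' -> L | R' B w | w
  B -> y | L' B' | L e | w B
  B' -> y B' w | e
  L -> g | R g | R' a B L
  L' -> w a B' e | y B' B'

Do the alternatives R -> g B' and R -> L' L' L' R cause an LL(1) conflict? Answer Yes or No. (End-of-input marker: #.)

FIRST(g B') = { g } and FIRST(L' L' L' R) = { w, y }.
The FIRST sets are disjoint and neither alternative is nullable — no conflict.

No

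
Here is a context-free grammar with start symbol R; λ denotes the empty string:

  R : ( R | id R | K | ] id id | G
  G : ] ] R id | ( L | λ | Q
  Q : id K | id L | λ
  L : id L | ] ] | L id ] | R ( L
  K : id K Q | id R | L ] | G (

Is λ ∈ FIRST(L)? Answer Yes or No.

Nullable nonterminals: G, Q, R.
No production of L has an RHS whose symbols are all nullable, so L is not nullable.

No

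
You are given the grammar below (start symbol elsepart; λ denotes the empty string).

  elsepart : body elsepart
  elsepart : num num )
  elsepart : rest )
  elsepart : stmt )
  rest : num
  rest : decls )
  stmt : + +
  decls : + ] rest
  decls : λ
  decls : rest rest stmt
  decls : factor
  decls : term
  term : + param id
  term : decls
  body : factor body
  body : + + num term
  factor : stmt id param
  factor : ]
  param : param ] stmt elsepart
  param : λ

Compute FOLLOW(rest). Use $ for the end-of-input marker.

{ ), +, ], num }

In elsepart : rest ): add FIRST()) = { ) }.
In decls : + ] rest: rest is at the end, add FOLLOW(decls) = { ), +, ], num }.
In decls : rest rest stmt: add FIRST(rest stmt) = { ), +, ], num }.
In decls : rest rest stmt: add FIRST(stmt) = { + }.
Union: FOLLOW(rest) = { ), +, ], num }.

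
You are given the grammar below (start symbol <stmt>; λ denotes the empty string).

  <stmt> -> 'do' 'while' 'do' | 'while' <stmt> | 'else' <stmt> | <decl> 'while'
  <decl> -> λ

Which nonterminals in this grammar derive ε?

{ <decl> }

Directly nullable (have an λ-production): <decl>.
No other nonterminal has a production whose RHS symbols are all nullable.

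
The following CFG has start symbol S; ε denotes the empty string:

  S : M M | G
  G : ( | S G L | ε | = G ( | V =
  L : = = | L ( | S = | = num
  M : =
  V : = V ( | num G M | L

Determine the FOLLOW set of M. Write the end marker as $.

{ $, (, =, num }

In S : M M: add FIRST(M) = { = }.
In S : M M: M is at the end, add FOLLOW(S) = { $, (, =, num }.
In V : num G M: M is at the end, add FOLLOW(V) = { (, = }.
Union: FOLLOW(M) = { $, (, =, num }.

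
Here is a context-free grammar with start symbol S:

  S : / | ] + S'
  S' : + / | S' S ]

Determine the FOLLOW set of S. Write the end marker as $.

S is the start symbol, so $ ∈ FOLLOW(S).
In S' : S' S ]: add FIRST(]) = { ] }.
Union: FOLLOW(S) = { $, ] }.

{ $, ] }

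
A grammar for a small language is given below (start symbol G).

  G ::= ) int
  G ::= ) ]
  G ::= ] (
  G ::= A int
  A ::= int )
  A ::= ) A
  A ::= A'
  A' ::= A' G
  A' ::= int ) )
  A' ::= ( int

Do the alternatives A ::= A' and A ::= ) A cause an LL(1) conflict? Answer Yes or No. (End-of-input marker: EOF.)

No

FIRST(A') = { (, int } and FIRST() A) = { ) }.
The FIRST sets are disjoint and neither alternative is nullable — no conflict.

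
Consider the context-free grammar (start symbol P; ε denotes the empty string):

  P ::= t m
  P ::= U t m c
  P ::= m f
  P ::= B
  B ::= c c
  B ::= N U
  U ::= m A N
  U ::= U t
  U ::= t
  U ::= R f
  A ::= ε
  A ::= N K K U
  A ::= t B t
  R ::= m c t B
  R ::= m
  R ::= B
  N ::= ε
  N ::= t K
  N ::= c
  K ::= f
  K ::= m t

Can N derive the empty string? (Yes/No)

N has an ε-production, so N ⇒ ε.

Yes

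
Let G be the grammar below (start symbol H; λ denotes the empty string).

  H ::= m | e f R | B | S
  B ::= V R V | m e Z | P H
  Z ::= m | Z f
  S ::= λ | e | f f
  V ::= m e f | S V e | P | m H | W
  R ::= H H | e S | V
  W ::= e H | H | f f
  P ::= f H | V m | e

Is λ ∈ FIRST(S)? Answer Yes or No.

Yes

S has an λ-production, so S ⇒ λ.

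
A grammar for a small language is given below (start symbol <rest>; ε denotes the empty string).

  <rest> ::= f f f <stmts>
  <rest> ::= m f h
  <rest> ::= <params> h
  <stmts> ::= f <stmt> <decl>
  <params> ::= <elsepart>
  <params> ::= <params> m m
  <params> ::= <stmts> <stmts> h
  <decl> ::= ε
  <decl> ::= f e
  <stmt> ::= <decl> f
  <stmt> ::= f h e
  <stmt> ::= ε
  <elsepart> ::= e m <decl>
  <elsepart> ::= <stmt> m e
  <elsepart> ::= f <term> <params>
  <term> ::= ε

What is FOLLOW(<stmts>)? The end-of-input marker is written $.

In <rest> ::= f f f <stmts>: <stmts> is at the end, add FOLLOW(<rest>) = { $ }.
In <params> ::= <stmts> <stmts> h: add FIRST(<stmts> h) = { f }.
In <params> ::= <stmts> <stmts> h: add FIRST(h) = { h }.
Union: FOLLOW(<stmts>) = { $, f, h }.

{ $, f, h }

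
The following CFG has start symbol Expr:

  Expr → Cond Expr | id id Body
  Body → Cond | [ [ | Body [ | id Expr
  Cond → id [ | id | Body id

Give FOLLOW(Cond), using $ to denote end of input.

In Expr → Cond Expr: add FIRST(Expr) = { [, id }.
In Body → Cond: Cond is at the end, add FOLLOW(Body) = { $, [, id }.
Union: FOLLOW(Cond) = { $, [, id }.

{ $, [, id }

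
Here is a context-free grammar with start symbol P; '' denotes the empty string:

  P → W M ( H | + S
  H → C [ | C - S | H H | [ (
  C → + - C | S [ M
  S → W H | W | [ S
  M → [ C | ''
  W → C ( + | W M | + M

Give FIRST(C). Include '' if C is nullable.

{ +, [ }

C → + - C contributes {+}.
From C → S [ M: add FIRST(S) = { +, [ }.
Union: FIRST(C) = { +, [ }.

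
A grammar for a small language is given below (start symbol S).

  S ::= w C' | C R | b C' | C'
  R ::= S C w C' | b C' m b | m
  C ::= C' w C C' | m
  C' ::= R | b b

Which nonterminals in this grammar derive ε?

{ } (none)

No nonterminal has an empty production or an RHS whose symbols are all nullable.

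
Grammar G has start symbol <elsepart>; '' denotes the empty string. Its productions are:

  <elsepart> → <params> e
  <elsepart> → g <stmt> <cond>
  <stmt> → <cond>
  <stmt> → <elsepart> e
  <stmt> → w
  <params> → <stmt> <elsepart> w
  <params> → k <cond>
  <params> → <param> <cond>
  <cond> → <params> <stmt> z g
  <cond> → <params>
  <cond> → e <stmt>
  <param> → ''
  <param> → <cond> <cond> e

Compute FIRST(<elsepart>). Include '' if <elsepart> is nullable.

From <elsepart> → <params> e: add FIRST(<params>) = { e, g, k, w }.
<elsepart> → g <stmt> <cond> contributes {g}.
Union: FIRST(<elsepart>) = { e, g, k, w }.

{ e, g, k, w }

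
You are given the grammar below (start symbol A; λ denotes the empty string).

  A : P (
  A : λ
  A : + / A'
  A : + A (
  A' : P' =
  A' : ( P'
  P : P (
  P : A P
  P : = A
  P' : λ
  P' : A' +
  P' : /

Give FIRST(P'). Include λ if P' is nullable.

{ (, /, =, λ }

P' : λ contributes λ.
From P' : A' +: add FIRST(A') = { (, /, = }.
P' : / contributes {/}.
Union: FIRST(P') = { (, /, =, λ }.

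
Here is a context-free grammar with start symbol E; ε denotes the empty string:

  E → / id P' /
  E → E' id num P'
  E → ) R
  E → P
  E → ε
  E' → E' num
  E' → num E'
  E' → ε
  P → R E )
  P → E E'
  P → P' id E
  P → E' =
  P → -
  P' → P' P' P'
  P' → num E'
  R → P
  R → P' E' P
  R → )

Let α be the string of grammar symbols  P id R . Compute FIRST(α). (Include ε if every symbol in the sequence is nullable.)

Add FIRST(P)\{ε} = { ), -, /, =, id, num }; P is nullable, continue.
id is a terminal; add {id} and stop.

{ ), -, /, =, id, num }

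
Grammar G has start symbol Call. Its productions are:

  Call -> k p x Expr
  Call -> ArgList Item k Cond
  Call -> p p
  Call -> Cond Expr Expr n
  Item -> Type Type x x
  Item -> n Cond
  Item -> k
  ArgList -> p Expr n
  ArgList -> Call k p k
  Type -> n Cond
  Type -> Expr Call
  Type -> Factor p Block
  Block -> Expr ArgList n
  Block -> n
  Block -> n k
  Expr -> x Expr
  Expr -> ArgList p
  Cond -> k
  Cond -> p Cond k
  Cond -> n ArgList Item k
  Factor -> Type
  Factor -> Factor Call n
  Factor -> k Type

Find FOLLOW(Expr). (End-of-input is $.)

In Call -> k p x Expr: Expr is at the end, add FOLLOW(Call) = { $, k, n, p, x }.
In Call -> Cond Expr Expr n: add FIRST(Expr n) = { k, n, p, x }.
In Call -> Cond Expr Expr n: add FIRST(n) = { n }.
In ArgList -> p Expr n: add FIRST(n) = { n }.
In Type -> Expr Call: add FIRST(Call) = { k, n, p }.
In Block -> Expr ArgList n: add FIRST(ArgList n) = { k, n, p }.
In Expr -> x Expr: Expr is at the end, add FOLLOW(Expr) = { $, k, n, p, x }.
Union: FOLLOW(Expr) = { $, k, n, p, x }.

{ $, k, n, p, x }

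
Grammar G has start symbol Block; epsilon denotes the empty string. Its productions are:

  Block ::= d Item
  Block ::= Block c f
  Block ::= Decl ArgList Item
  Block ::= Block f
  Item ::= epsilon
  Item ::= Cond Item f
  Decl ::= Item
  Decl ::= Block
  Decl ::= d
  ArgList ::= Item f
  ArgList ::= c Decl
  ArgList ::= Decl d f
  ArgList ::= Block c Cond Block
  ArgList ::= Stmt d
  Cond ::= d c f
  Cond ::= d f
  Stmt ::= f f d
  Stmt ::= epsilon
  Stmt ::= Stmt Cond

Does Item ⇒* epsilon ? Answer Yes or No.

Yes

Item has an epsilon-production, so Item ⇒ epsilon.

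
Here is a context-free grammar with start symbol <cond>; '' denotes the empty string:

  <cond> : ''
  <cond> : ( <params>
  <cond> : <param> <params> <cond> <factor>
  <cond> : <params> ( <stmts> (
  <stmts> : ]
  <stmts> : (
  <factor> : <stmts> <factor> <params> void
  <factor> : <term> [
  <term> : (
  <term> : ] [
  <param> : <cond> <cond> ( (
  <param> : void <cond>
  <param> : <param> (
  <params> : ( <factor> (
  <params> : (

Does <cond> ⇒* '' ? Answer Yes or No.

Yes

<cond> has an ''-production, so <cond> ⇒ ''.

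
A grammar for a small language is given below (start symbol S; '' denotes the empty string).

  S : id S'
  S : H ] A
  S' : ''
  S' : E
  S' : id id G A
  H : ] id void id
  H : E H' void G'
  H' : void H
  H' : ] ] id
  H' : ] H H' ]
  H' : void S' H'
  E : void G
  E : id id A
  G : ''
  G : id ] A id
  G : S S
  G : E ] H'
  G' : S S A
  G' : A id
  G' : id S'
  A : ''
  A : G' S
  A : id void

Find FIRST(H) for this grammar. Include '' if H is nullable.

{ ], id, void }

H : ] id void id contributes {]}.
From H : E H' void G': add FIRST(E) = { id, void }.
Union: FIRST(H) = { ], id, void }.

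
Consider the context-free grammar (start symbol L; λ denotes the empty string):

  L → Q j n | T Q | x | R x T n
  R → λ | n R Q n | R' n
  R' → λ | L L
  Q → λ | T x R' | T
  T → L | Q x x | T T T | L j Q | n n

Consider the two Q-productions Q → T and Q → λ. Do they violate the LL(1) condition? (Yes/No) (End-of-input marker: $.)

Yes

FIRST(T) = { j, n, x } and FIRST(λ) = { λ }.
The second alternative is nullable and FOLLOW(Q) = { $, j, n, x } shares j with FIRST of the first — conflict.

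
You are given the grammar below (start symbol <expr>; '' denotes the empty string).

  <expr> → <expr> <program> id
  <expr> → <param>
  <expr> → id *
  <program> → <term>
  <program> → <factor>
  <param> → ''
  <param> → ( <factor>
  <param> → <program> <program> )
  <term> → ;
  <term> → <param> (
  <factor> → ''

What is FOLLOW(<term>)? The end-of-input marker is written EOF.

In <program> → <term>: <term> is at the end, add FOLLOW(<program>) = { (, ), ;, id }.
Union: FOLLOW(<term>) = { (, ), ;, id }.

{ (, ), ;, id }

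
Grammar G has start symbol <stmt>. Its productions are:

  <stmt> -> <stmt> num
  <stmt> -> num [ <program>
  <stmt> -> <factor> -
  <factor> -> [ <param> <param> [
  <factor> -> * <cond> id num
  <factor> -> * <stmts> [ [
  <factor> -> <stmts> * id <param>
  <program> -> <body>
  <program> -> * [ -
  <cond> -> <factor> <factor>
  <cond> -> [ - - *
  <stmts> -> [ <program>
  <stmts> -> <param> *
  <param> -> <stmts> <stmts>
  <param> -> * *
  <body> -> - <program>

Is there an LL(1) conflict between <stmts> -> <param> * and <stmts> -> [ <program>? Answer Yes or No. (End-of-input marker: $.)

Yes

FIRST(<param> *) = { *, [ } and FIRST([ <program>) = { [ }.
Both contain [, so the two alternatives are not disjoint — LL(1) conflict.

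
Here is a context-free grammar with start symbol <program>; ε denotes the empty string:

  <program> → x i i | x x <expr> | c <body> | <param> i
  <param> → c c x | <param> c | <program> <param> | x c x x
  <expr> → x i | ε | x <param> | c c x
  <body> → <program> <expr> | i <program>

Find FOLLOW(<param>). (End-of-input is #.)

{ #, c, i, x }

In <program> → <param> i: add FIRST(i) = { i }.
In <param> → <param> c: add FIRST(c) = { c }.
In <param> → <program> <param>: <param> is at the end, add FOLLOW(<param>) = { #, c, i, x }.
In <expr> → x <param>: <param> is at the end, add FOLLOW(<expr>) = { #, c, x }.
Union: FOLLOW(<param>) = { #, c, i, x }.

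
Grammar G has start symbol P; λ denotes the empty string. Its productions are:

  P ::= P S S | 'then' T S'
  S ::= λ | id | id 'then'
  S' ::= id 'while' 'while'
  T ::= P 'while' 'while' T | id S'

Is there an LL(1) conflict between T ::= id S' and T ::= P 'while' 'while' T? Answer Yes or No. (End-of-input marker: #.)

No

FIRST(id S') = { id } and FIRST(P 'while' 'while' T) = { 'then' }.
The FIRST sets are disjoint and neither alternative is nullable — no conflict.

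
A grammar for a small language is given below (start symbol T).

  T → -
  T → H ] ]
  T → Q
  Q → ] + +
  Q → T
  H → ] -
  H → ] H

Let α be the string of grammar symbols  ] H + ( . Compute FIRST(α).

{ ] }

] is a terminal; add {]} and stop.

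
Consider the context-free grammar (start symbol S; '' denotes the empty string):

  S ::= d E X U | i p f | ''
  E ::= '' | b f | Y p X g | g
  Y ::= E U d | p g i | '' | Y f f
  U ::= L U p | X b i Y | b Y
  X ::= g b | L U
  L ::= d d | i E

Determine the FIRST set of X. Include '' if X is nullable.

X ::= g b contributes {g}.
From X ::= L U: add FIRST(L) = { d, i }.
Union: FIRST(X) = { d, g, i }.

{ d, g, i }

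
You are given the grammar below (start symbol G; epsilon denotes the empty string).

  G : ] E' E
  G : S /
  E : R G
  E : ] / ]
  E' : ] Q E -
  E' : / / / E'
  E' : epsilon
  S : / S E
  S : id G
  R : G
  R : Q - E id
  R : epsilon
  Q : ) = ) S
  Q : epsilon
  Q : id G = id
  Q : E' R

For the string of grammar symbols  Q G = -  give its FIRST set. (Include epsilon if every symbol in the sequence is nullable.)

{ ), -, /, ], id }

Add FIRST(Q)\{epsilon} = { ), -, /, ], id }; Q is nullable, continue.
Add FIRST(G) = { /, ], id }; G is not nullable, stop.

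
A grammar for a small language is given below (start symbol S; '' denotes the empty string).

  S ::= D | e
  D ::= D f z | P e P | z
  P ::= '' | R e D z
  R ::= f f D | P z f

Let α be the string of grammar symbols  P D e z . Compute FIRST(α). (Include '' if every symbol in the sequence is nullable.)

Add FIRST(P)\{''} = { f, z }; P is nullable, continue.
Add FIRST(D) = { e, f, z }; D is not nullable, stop.

{ e, f, z }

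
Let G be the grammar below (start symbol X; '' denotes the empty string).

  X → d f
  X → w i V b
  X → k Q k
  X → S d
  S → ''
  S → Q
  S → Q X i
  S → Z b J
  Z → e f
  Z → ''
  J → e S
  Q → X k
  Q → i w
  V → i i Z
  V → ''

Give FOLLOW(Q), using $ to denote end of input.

In X → k Q k: add FIRST(k) = { k }.
In S → Q: Q is at the end, add FOLLOW(S) = { d }.
In S → Q X i: add FIRST(X i) = { b, d, e, i, k, w }.
Union: FOLLOW(Q) = { b, d, e, i, k, w }.

{ b, d, e, i, k, w }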